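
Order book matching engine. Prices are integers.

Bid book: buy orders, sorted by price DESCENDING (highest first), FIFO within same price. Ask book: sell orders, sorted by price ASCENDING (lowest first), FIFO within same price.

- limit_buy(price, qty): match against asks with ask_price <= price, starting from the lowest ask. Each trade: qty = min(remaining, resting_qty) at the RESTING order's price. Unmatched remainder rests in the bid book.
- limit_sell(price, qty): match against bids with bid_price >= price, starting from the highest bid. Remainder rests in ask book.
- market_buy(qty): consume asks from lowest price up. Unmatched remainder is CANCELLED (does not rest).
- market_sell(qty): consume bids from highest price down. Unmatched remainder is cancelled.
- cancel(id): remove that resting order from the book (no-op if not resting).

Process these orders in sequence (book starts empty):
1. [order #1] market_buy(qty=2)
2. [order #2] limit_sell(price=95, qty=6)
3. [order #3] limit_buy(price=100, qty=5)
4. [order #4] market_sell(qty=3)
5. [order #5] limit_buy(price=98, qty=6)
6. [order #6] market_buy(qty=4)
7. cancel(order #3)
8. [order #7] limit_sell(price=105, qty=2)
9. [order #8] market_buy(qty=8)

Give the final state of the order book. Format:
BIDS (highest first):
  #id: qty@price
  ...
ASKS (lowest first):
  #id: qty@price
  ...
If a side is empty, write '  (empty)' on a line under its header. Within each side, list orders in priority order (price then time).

Answer: BIDS (highest first):
  #5: 5@98
ASKS (lowest first):
  (empty)

Derivation:
After op 1 [order #1] market_buy(qty=2): fills=none; bids=[-] asks=[-]
After op 2 [order #2] limit_sell(price=95, qty=6): fills=none; bids=[-] asks=[#2:6@95]
After op 3 [order #3] limit_buy(price=100, qty=5): fills=#3x#2:5@95; bids=[-] asks=[#2:1@95]
After op 4 [order #4] market_sell(qty=3): fills=none; bids=[-] asks=[#2:1@95]
After op 5 [order #5] limit_buy(price=98, qty=6): fills=#5x#2:1@95; bids=[#5:5@98] asks=[-]
After op 6 [order #6] market_buy(qty=4): fills=none; bids=[#5:5@98] asks=[-]
After op 7 cancel(order #3): fills=none; bids=[#5:5@98] asks=[-]
After op 8 [order #7] limit_sell(price=105, qty=2): fills=none; bids=[#5:5@98] asks=[#7:2@105]
After op 9 [order #8] market_buy(qty=8): fills=#8x#7:2@105; bids=[#5:5@98] asks=[-]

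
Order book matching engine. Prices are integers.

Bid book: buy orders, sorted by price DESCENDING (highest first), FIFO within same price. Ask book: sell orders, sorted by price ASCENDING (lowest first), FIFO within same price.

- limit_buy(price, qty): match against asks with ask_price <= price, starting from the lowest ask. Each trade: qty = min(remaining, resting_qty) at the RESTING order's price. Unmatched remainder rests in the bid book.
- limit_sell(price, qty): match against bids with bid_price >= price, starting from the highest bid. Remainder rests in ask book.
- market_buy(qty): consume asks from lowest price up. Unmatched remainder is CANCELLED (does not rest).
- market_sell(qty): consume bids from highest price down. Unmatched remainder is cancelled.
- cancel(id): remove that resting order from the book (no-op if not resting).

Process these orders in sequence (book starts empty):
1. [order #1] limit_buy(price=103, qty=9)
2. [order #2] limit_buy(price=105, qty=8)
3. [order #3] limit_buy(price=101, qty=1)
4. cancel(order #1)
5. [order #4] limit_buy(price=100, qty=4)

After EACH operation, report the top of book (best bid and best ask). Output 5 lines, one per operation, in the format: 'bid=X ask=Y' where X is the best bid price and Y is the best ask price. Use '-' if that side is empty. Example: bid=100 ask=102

After op 1 [order #1] limit_buy(price=103, qty=9): fills=none; bids=[#1:9@103] asks=[-]
After op 2 [order #2] limit_buy(price=105, qty=8): fills=none; bids=[#2:8@105 #1:9@103] asks=[-]
After op 3 [order #3] limit_buy(price=101, qty=1): fills=none; bids=[#2:8@105 #1:9@103 #3:1@101] asks=[-]
After op 4 cancel(order #1): fills=none; bids=[#2:8@105 #3:1@101] asks=[-]
After op 5 [order #4] limit_buy(price=100, qty=4): fills=none; bids=[#2:8@105 #3:1@101 #4:4@100] asks=[-]

Answer: bid=103 ask=-
bid=105 ask=-
bid=105 ask=-
bid=105 ask=-
bid=105 ask=-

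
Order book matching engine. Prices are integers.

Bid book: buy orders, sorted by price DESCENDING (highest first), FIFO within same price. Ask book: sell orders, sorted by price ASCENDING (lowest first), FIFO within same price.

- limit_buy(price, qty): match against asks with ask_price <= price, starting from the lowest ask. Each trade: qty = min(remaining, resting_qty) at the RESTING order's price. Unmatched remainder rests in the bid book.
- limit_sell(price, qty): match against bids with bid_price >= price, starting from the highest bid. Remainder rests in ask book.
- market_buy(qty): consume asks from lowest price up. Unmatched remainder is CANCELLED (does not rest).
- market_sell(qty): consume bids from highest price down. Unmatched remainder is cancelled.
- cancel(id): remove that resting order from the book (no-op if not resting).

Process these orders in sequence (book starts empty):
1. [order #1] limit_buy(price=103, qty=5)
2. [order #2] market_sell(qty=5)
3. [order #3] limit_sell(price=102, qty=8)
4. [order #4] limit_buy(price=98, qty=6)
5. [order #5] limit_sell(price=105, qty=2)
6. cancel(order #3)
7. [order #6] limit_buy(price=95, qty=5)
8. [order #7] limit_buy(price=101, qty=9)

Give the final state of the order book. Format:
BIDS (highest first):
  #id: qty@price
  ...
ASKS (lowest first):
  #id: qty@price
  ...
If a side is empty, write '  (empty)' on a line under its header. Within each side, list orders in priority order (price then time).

After op 1 [order #1] limit_buy(price=103, qty=5): fills=none; bids=[#1:5@103] asks=[-]
After op 2 [order #2] market_sell(qty=5): fills=#1x#2:5@103; bids=[-] asks=[-]
After op 3 [order #3] limit_sell(price=102, qty=8): fills=none; bids=[-] asks=[#3:8@102]
After op 4 [order #4] limit_buy(price=98, qty=6): fills=none; bids=[#4:6@98] asks=[#3:8@102]
After op 5 [order #5] limit_sell(price=105, qty=2): fills=none; bids=[#4:6@98] asks=[#3:8@102 #5:2@105]
After op 6 cancel(order #3): fills=none; bids=[#4:6@98] asks=[#5:2@105]
After op 7 [order #6] limit_buy(price=95, qty=5): fills=none; bids=[#4:6@98 #6:5@95] asks=[#5:2@105]
After op 8 [order #7] limit_buy(price=101, qty=9): fills=none; bids=[#7:9@101 #4:6@98 #6:5@95] asks=[#5:2@105]

Answer: BIDS (highest first):
  #7: 9@101
  #4: 6@98
  #6: 5@95
ASKS (lowest first):
  #5: 2@105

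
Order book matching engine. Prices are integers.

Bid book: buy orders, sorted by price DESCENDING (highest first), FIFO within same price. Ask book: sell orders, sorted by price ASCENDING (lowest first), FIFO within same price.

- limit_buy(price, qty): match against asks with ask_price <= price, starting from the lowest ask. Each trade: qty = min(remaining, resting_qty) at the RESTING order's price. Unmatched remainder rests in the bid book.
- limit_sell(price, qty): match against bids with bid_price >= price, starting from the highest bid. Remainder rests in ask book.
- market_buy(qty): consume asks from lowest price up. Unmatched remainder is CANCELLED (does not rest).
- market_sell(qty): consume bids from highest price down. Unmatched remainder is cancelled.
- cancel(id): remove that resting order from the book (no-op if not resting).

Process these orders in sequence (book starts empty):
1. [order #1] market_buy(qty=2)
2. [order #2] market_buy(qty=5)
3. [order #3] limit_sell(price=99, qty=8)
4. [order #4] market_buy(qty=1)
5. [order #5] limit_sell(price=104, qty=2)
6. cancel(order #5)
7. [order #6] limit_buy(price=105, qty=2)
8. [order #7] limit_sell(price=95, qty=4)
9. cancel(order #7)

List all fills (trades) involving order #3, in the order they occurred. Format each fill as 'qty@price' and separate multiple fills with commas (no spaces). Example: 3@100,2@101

Answer: 1@99,2@99

Derivation:
After op 1 [order #1] market_buy(qty=2): fills=none; bids=[-] asks=[-]
After op 2 [order #2] market_buy(qty=5): fills=none; bids=[-] asks=[-]
After op 3 [order #3] limit_sell(price=99, qty=8): fills=none; bids=[-] asks=[#3:8@99]
After op 4 [order #4] market_buy(qty=1): fills=#4x#3:1@99; bids=[-] asks=[#3:7@99]
After op 5 [order #5] limit_sell(price=104, qty=2): fills=none; bids=[-] asks=[#3:7@99 #5:2@104]
After op 6 cancel(order #5): fills=none; bids=[-] asks=[#3:7@99]
After op 7 [order #6] limit_buy(price=105, qty=2): fills=#6x#3:2@99; bids=[-] asks=[#3:5@99]
After op 8 [order #7] limit_sell(price=95, qty=4): fills=none; bids=[-] asks=[#7:4@95 #3:5@99]
After op 9 cancel(order #7): fills=none; bids=[-] asks=[#3:5@99]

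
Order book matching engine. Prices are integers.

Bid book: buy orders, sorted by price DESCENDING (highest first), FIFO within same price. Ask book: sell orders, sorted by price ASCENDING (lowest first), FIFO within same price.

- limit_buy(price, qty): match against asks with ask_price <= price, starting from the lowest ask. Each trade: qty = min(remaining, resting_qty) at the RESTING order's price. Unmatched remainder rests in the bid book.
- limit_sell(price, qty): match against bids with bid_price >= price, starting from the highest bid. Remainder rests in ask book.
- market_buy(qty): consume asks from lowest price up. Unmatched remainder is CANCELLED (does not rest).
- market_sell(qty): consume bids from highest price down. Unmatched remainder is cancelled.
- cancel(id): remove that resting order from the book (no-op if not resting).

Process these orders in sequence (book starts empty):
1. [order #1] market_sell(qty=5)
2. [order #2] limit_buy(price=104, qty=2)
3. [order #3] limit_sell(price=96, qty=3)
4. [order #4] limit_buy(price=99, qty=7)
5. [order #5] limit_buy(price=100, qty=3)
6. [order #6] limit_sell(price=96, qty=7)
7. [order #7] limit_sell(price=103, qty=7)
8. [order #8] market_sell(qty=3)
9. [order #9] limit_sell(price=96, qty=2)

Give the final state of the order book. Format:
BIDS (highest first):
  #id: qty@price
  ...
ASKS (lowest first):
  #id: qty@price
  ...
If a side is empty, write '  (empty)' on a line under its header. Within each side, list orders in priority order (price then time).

After op 1 [order #1] market_sell(qty=5): fills=none; bids=[-] asks=[-]
After op 2 [order #2] limit_buy(price=104, qty=2): fills=none; bids=[#2:2@104] asks=[-]
After op 3 [order #3] limit_sell(price=96, qty=3): fills=#2x#3:2@104; bids=[-] asks=[#3:1@96]
After op 4 [order #4] limit_buy(price=99, qty=7): fills=#4x#3:1@96; bids=[#4:6@99] asks=[-]
After op 5 [order #5] limit_buy(price=100, qty=3): fills=none; bids=[#5:3@100 #4:6@99] asks=[-]
After op 6 [order #6] limit_sell(price=96, qty=7): fills=#5x#6:3@100 #4x#6:4@99; bids=[#4:2@99] asks=[-]
After op 7 [order #7] limit_sell(price=103, qty=7): fills=none; bids=[#4:2@99] asks=[#7:7@103]
After op 8 [order #8] market_sell(qty=3): fills=#4x#8:2@99; bids=[-] asks=[#7:7@103]
After op 9 [order #9] limit_sell(price=96, qty=2): fills=none; bids=[-] asks=[#9:2@96 #7:7@103]

Answer: BIDS (highest first):
  (empty)
ASKS (lowest first):
  #9: 2@96
  #7: 7@103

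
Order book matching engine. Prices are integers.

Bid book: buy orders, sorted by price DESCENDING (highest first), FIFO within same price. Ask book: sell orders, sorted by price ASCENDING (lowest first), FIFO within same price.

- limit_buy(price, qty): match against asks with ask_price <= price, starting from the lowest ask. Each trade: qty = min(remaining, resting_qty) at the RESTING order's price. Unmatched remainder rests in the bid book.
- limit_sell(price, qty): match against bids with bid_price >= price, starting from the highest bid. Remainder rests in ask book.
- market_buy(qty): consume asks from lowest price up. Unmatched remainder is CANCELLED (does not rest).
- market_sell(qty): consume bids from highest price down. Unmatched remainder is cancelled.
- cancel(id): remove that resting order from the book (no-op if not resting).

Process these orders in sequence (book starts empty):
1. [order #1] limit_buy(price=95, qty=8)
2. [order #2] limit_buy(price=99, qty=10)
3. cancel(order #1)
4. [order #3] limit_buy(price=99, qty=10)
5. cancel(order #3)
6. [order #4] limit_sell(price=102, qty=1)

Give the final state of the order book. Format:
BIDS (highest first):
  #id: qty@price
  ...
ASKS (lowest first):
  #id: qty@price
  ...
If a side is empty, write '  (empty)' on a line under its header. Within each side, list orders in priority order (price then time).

After op 1 [order #1] limit_buy(price=95, qty=8): fills=none; bids=[#1:8@95] asks=[-]
After op 2 [order #2] limit_buy(price=99, qty=10): fills=none; bids=[#2:10@99 #1:8@95] asks=[-]
After op 3 cancel(order #1): fills=none; bids=[#2:10@99] asks=[-]
After op 4 [order #3] limit_buy(price=99, qty=10): fills=none; bids=[#2:10@99 #3:10@99] asks=[-]
After op 5 cancel(order #3): fills=none; bids=[#2:10@99] asks=[-]
After op 6 [order #4] limit_sell(price=102, qty=1): fills=none; bids=[#2:10@99] asks=[#4:1@102]

Answer: BIDS (highest first):
  #2: 10@99
ASKS (lowest first):
  #4: 1@102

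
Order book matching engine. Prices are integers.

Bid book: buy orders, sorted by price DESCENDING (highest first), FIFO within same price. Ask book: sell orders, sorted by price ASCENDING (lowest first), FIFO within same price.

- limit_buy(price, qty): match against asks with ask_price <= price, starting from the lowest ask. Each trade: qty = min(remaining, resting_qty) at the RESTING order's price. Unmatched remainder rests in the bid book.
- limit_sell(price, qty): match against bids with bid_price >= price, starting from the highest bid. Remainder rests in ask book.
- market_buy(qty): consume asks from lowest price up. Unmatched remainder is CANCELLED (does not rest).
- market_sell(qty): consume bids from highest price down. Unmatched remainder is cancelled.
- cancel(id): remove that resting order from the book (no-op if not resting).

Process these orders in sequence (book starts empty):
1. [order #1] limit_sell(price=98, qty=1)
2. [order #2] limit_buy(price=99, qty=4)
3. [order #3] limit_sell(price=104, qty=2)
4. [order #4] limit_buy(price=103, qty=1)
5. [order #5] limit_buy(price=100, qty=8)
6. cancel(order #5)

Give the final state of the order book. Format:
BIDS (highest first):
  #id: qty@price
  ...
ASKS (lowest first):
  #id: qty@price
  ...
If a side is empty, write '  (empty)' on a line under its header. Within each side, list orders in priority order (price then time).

Answer: BIDS (highest first):
  #4: 1@103
  #2: 3@99
ASKS (lowest first):
  #3: 2@104

Derivation:
After op 1 [order #1] limit_sell(price=98, qty=1): fills=none; bids=[-] asks=[#1:1@98]
After op 2 [order #2] limit_buy(price=99, qty=4): fills=#2x#1:1@98; bids=[#2:3@99] asks=[-]
After op 3 [order #3] limit_sell(price=104, qty=2): fills=none; bids=[#2:3@99] asks=[#3:2@104]
After op 4 [order #4] limit_buy(price=103, qty=1): fills=none; bids=[#4:1@103 #2:3@99] asks=[#3:2@104]
After op 5 [order #5] limit_buy(price=100, qty=8): fills=none; bids=[#4:1@103 #5:8@100 #2:3@99] asks=[#3:2@104]
After op 6 cancel(order #5): fills=none; bids=[#4:1@103 #2:3@99] asks=[#3:2@104]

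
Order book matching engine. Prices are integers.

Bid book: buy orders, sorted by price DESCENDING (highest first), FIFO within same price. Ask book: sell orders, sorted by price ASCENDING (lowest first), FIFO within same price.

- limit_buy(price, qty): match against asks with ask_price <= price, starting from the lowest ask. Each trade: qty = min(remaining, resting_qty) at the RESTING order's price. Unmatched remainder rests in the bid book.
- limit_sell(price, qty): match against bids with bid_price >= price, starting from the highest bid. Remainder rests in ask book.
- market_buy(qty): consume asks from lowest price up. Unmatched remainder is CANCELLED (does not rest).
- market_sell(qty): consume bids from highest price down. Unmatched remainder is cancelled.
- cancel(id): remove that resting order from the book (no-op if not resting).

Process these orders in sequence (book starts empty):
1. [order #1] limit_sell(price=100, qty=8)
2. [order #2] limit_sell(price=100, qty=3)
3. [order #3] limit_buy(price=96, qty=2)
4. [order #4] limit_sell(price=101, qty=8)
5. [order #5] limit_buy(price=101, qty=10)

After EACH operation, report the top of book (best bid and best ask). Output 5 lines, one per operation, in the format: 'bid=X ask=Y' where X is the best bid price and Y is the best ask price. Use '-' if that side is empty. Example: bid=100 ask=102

Answer: bid=- ask=100
bid=- ask=100
bid=96 ask=100
bid=96 ask=100
bid=96 ask=100

Derivation:
After op 1 [order #1] limit_sell(price=100, qty=8): fills=none; bids=[-] asks=[#1:8@100]
After op 2 [order #2] limit_sell(price=100, qty=3): fills=none; bids=[-] asks=[#1:8@100 #2:3@100]
After op 3 [order #3] limit_buy(price=96, qty=2): fills=none; bids=[#3:2@96] asks=[#1:8@100 #2:3@100]
After op 4 [order #4] limit_sell(price=101, qty=8): fills=none; bids=[#3:2@96] asks=[#1:8@100 #2:3@100 #4:8@101]
After op 5 [order #5] limit_buy(price=101, qty=10): fills=#5x#1:8@100 #5x#2:2@100; bids=[#3:2@96] asks=[#2:1@100 #4:8@101]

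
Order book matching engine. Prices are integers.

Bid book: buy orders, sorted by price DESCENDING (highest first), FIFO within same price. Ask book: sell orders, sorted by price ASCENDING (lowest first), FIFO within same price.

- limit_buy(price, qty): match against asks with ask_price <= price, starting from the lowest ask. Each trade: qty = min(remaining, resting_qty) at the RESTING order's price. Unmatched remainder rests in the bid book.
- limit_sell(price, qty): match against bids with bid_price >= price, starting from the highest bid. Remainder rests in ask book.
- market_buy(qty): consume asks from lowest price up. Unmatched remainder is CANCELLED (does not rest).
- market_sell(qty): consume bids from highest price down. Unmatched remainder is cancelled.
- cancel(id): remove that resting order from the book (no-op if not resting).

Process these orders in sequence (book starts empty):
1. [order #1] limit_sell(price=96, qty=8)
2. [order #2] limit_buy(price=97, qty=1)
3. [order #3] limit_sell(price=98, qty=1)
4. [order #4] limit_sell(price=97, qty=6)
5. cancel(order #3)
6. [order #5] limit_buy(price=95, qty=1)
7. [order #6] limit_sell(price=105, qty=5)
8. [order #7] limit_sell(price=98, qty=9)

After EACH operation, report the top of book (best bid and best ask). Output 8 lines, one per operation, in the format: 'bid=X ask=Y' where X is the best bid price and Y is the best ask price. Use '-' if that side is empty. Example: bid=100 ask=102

After op 1 [order #1] limit_sell(price=96, qty=8): fills=none; bids=[-] asks=[#1:8@96]
After op 2 [order #2] limit_buy(price=97, qty=1): fills=#2x#1:1@96; bids=[-] asks=[#1:7@96]
After op 3 [order #3] limit_sell(price=98, qty=1): fills=none; bids=[-] asks=[#1:7@96 #3:1@98]
After op 4 [order #4] limit_sell(price=97, qty=6): fills=none; bids=[-] asks=[#1:7@96 #4:6@97 #3:1@98]
After op 5 cancel(order #3): fills=none; bids=[-] asks=[#1:7@96 #4:6@97]
After op 6 [order #5] limit_buy(price=95, qty=1): fills=none; bids=[#5:1@95] asks=[#1:7@96 #4:6@97]
After op 7 [order #6] limit_sell(price=105, qty=5): fills=none; bids=[#5:1@95] asks=[#1:7@96 #4:6@97 #6:5@105]
After op 8 [order #7] limit_sell(price=98, qty=9): fills=none; bids=[#5:1@95] asks=[#1:7@96 #4:6@97 #7:9@98 #6:5@105]

Answer: bid=- ask=96
bid=- ask=96
bid=- ask=96
bid=- ask=96
bid=- ask=96
bid=95 ask=96
bid=95 ask=96
bid=95 ask=96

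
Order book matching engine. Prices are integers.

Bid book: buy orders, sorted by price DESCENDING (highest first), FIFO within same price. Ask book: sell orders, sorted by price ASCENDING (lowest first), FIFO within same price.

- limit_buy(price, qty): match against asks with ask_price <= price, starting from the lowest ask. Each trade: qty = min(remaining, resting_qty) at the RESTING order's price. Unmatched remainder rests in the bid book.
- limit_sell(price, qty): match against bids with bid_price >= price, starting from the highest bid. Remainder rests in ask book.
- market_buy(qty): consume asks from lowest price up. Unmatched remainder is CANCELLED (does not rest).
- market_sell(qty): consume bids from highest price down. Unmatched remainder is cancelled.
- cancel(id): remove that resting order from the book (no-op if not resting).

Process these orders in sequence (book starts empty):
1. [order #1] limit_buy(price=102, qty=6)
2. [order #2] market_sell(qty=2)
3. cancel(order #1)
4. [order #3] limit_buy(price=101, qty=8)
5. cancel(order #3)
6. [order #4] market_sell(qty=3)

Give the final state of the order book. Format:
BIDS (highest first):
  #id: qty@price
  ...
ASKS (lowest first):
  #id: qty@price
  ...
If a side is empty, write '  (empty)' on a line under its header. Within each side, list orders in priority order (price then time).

After op 1 [order #1] limit_buy(price=102, qty=6): fills=none; bids=[#1:6@102] asks=[-]
After op 2 [order #2] market_sell(qty=2): fills=#1x#2:2@102; bids=[#1:4@102] asks=[-]
After op 3 cancel(order #1): fills=none; bids=[-] asks=[-]
After op 4 [order #3] limit_buy(price=101, qty=8): fills=none; bids=[#3:8@101] asks=[-]
After op 5 cancel(order #3): fills=none; bids=[-] asks=[-]
After op 6 [order #4] market_sell(qty=3): fills=none; bids=[-] asks=[-]

Answer: BIDS (highest first):
  (empty)
ASKS (lowest first):
  (empty)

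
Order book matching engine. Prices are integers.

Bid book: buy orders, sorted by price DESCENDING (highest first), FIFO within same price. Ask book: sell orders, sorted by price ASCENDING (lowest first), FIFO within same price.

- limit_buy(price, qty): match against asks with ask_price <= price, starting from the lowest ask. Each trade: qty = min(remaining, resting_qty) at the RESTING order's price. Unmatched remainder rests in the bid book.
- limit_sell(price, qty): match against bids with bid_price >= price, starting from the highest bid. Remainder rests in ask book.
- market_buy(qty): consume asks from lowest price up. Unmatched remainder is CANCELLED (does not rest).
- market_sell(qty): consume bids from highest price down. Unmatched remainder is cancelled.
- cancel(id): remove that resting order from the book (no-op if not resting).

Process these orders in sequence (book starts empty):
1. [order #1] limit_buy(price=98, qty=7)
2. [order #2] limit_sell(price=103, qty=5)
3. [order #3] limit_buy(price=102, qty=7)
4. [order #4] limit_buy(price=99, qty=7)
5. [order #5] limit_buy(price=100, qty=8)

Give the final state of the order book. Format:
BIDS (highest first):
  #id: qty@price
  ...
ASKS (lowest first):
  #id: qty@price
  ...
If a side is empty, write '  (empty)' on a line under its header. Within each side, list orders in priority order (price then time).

Answer: BIDS (highest first):
  #3: 7@102
  #5: 8@100
  #4: 7@99
  #1: 7@98
ASKS (lowest first):
  #2: 5@103

Derivation:
After op 1 [order #1] limit_buy(price=98, qty=7): fills=none; bids=[#1:7@98] asks=[-]
After op 2 [order #2] limit_sell(price=103, qty=5): fills=none; bids=[#1:7@98] asks=[#2:5@103]
After op 3 [order #3] limit_buy(price=102, qty=7): fills=none; bids=[#3:7@102 #1:7@98] asks=[#2:5@103]
After op 4 [order #4] limit_buy(price=99, qty=7): fills=none; bids=[#3:7@102 #4:7@99 #1:7@98] asks=[#2:5@103]
After op 5 [order #5] limit_buy(price=100, qty=8): fills=none; bids=[#3:7@102 #5:8@100 #4:7@99 #1:7@98] asks=[#2:5@103]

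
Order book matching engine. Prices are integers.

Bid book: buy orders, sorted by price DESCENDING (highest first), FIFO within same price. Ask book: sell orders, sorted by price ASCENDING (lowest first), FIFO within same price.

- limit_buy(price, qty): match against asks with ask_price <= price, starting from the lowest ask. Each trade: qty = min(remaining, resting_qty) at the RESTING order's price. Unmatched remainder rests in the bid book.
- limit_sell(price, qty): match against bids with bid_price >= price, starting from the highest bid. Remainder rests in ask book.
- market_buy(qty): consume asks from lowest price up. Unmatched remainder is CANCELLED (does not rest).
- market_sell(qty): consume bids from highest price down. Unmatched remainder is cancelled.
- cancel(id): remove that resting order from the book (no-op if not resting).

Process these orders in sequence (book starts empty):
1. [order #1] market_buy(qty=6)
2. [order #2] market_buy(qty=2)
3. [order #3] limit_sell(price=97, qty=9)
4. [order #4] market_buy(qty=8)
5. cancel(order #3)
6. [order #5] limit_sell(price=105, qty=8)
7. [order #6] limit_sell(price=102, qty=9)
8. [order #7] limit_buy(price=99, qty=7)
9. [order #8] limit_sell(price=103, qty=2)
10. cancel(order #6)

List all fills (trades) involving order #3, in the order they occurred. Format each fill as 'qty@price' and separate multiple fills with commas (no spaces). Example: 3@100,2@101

After op 1 [order #1] market_buy(qty=6): fills=none; bids=[-] asks=[-]
After op 2 [order #2] market_buy(qty=2): fills=none; bids=[-] asks=[-]
After op 3 [order #3] limit_sell(price=97, qty=9): fills=none; bids=[-] asks=[#3:9@97]
After op 4 [order #4] market_buy(qty=8): fills=#4x#3:8@97; bids=[-] asks=[#3:1@97]
After op 5 cancel(order #3): fills=none; bids=[-] asks=[-]
After op 6 [order #5] limit_sell(price=105, qty=8): fills=none; bids=[-] asks=[#5:8@105]
After op 7 [order #6] limit_sell(price=102, qty=9): fills=none; bids=[-] asks=[#6:9@102 #5:8@105]
After op 8 [order #7] limit_buy(price=99, qty=7): fills=none; bids=[#7:7@99] asks=[#6:9@102 #5:8@105]
After op 9 [order #8] limit_sell(price=103, qty=2): fills=none; bids=[#7:7@99] asks=[#6:9@102 #8:2@103 #5:8@105]
After op 10 cancel(order #6): fills=none; bids=[#7:7@99] asks=[#8:2@103 #5:8@105]

Answer: 8@97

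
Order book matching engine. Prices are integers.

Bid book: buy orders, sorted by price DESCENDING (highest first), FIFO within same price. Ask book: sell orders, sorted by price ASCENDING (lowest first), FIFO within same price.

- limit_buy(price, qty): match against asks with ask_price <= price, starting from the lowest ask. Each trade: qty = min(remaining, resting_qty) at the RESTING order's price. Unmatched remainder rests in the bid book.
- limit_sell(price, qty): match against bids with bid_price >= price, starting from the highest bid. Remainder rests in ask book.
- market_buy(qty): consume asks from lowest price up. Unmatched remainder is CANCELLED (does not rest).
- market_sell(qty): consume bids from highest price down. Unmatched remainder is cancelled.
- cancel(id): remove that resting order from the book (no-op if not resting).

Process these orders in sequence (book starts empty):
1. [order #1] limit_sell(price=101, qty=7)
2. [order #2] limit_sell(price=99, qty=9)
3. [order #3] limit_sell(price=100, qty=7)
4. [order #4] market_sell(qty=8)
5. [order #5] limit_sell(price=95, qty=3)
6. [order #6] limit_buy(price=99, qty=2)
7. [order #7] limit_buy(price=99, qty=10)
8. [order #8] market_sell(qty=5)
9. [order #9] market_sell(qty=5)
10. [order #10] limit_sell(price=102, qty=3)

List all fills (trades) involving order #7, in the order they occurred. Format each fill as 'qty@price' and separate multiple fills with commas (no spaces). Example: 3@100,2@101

Answer: 1@95,9@99

Derivation:
After op 1 [order #1] limit_sell(price=101, qty=7): fills=none; bids=[-] asks=[#1:7@101]
After op 2 [order #2] limit_sell(price=99, qty=9): fills=none; bids=[-] asks=[#2:9@99 #1:7@101]
After op 3 [order #3] limit_sell(price=100, qty=7): fills=none; bids=[-] asks=[#2:9@99 #3:7@100 #1:7@101]
After op 4 [order #4] market_sell(qty=8): fills=none; bids=[-] asks=[#2:9@99 #3:7@100 #1:7@101]
After op 5 [order #5] limit_sell(price=95, qty=3): fills=none; bids=[-] asks=[#5:3@95 #2:9@99 #3:7@100 #1:7@101]
After op 6 [order #6] limit_buy(price=99, qty=2): fills=#6x#5:2@95; bids=[-] asks=[#5:1@95 #2:9@99 #3:7@100 #1:7@101]
After op 7 [order #7] limit_buy(price=99, qty=10): fills=#7x#5:1@95 #7x#2:9@99; bids=[-] asks=[#3:7@100 #1:7@101]
After op 8 [order #8] market_sell(qty=5): fills=none; bids=[-] asks=[#3:7@100 #1:7@101]
After op 9 [order #9] market_sell(qty=5): fills=none; bids=[-] asks=[#3:7@100 #1:7@101]
After op 10 [order #10] limit_sell(price=102, qty=3): fills=none; bids=[-] asks=[#3:7@100 #1:7@101 #10:3@102]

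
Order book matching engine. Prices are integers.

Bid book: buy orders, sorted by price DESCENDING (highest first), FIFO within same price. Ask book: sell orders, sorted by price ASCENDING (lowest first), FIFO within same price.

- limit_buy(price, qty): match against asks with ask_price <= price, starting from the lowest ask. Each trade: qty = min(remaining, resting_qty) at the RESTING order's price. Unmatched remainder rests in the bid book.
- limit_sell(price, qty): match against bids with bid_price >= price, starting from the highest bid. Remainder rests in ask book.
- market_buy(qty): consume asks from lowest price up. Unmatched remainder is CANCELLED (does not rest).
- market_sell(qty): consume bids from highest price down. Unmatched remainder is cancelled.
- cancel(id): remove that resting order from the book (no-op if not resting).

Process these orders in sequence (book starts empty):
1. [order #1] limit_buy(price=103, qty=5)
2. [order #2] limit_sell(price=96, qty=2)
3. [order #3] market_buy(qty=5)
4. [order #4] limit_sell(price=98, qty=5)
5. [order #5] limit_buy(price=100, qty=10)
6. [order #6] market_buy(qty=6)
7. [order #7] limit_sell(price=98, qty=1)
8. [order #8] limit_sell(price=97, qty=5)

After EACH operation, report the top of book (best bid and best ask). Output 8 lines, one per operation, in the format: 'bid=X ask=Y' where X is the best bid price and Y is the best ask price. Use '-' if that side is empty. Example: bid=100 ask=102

Answer: bid=103 ask=-
bid=103 ask=-
bid=103 ask=-
bid=- ask=98
bid=100 ask=-
bid=100 ask=-
bid=100 ask=-
bid=100 ask=-

Derivation:
After op 1 [order #1] limit_buy(price=103, qty=5): fills=none; bids=[#1:5@103] asks=[-]
After op 2 [order #2] limit_sell(price=96, qty=2): fills=#1x#2:2@103; bids=[#1:3@103] asks=[-]
After op 3 [order #3] market_buy(qty=5): fills=none; bids=[#1:3@103] asks=[-]
After op 4 [order #4] limit_sell(price=98, qty=5): fills=#1x#4:3@103; bids=[-] asks=[#4:2@98]
After op 5 [order #5] limit_buy(price=100, qty=10): fills=#5x#4:2@98; bids=[#5:8@100] asks=[-]
After op 6 [order #6] market_buy(qty=6): fills=none; bids=[#5:8@100] asks=[-]
After op 7 [order #7] limit_sell(price=98, qty=1): fills=#5x#7:1@100; bids=[#5:7@100] asks=[-]
After op 8 [order #8] limit_sell(price=97, qty=5): fills=#5x#8:5@100; bids=[#5:2@100] asks=[-]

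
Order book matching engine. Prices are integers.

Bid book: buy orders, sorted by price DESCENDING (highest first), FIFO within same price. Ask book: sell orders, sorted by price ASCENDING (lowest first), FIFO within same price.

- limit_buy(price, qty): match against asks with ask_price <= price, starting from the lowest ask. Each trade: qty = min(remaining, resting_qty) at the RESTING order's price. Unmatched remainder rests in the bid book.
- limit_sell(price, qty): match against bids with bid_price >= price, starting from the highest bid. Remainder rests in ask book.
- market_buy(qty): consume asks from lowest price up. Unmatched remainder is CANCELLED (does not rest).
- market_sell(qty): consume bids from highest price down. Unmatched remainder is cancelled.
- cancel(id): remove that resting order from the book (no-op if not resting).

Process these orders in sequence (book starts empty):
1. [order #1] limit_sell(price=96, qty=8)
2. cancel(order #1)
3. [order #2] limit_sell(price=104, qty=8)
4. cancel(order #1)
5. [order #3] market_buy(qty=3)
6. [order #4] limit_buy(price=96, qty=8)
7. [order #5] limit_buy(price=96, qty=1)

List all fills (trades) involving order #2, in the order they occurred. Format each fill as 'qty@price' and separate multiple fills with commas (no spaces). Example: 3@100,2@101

Answer: 3@104

Derivation:
After op 1 [order #1] limit_sell(price=96, qty=8): fills=none; bids=[-] asks=[#1:8@96]
After op 2 cancel(order #1): fills=none; bids=[-] asks=[-]
After op 3 [order #2] limit_sell(price=104, qty=8): fills=none; bids=[-] asks=[#2:8@104]
After op 4 cancel(order #1): fills=none; bids=[-] asks=[#2:8@104]
After op 5 [order #3] market_buy(qty=3): fills=#3x#2:3@104; bids=[-] asks=[#2:5@104]
After op 6 [order #4] limit_buy(price=96, qty=8): fills=none; bids=[#4:8@96] asks=[#2:5@104]
After op 7 [order #5] limit_buy(price=96, qty=1): fills=none; bids=[#4:8@96 #5:1@96] asks=[#2:5@104]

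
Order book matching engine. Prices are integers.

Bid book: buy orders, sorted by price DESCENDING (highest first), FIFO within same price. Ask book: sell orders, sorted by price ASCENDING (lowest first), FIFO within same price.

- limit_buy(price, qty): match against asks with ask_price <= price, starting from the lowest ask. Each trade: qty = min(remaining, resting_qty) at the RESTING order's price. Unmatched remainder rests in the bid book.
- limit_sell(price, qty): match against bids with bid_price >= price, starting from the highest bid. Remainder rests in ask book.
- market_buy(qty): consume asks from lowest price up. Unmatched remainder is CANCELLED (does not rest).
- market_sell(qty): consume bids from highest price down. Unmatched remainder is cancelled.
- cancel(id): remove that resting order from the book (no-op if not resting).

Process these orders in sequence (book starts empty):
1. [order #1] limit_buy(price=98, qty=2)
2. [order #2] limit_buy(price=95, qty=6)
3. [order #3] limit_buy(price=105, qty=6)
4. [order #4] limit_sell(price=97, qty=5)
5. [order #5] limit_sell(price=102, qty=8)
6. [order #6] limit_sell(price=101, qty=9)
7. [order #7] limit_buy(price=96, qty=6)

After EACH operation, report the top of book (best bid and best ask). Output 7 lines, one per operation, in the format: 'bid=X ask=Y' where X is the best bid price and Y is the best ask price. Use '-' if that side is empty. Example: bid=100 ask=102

Answer: bid=98 ask=-
bid=98 ask=-
bid=105 ask=-
bid=105 ask=-
bid=98 ask=102
bid=98 ask=101
bid=98 ask=101

Derivation:
After op 1 [order #1] limit_buy(price=98, qty=2): fills=none; bids=[#1:2@98] asks=[-]
After op 2 [order #2] limit_buy(price=95, qty=6): fills=none; bids=[#1:2@98 #2:6@95] asks=[-]
After op 3 [order #3] limit_buy(price=105, qty=6): fills=none; bids=[#3:6@105 #1:2@98 #2:6@95] asks=[-]
After op 4 [order #4] limit_sell(price=97, qty=5): fills=#3x#4:5@105; bids=[#3:1@105 #1:2@98 #2:6@95] asks=[-]
After op 5 [order #5] limit_sell(price=102, qty=8): fills=#3x#5:1@105; bids=[#1:2@98 #2:6@95] asks=[#5:7@102]
After op 6 [order #6] limit_sell(price=101, qty=9): fills=none; bids=[#1:2@98 #2:6@95] asks=[#6:9@101 #5:7@102]
After op 7 [order #7] limit_buy(price=96, qty=6): fills=none; bids=[#1:2@98 #7:6@96 #2:6@95] asks=[#6:9@101 #5:7@102]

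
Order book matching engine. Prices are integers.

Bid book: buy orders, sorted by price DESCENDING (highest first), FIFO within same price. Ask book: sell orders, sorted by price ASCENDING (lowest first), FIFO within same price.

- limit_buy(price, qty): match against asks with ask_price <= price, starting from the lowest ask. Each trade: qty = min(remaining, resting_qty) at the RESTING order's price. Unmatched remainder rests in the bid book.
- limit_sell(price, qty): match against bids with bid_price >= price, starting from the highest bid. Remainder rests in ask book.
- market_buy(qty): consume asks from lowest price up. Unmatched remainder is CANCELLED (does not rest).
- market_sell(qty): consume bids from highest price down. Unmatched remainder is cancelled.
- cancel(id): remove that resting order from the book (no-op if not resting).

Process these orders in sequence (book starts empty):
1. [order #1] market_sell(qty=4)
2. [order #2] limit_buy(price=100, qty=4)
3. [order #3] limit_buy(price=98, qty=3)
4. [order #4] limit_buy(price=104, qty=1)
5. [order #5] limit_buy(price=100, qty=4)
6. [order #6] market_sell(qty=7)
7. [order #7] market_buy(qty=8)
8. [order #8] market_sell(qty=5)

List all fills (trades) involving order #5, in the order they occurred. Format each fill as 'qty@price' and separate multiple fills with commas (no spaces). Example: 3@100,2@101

After op 1 [order #1] market_sell(qty=4): fills=none; bids=[-] asks=[-]
After op 2 [order #2] limit_buy(price=100, qty=4): fills=none; bids=[#2:4@100] asks=[-]
After op 3 [order #3] limit_buy(price=98, qty=3): fills=none; bids=[#2:4@100 #3:3@98] asks=[-]
After op 4 [order #4] limit_buy(price=104, qty=1): fills=none; bids=[#4:1@104 #2:4@100 #3:3@98] asks=[-]
After op 5 [order #5] limit_buy(price=100, qty=4): fills=none; bids=[#4:1@104 #2:4@100 #5:4@100 #3:3@98] asks=[-]
After op 6 [order #6] market_sell(qty=7): fills=#4x#6:1@104 #2x#6:4@100 #5x#6:2@100; bids=[#5:2@100 #3:3@98] asks=[-]
After op 7 [order #7] market_buy(qty=8): fills=none; bids=[#5:2@100 #3:3@98] asks=[-]
After op 8 [order #8] market_sell(qty=5): fills=#5x#8:2@100 #3x#8:3@98; bids=[-] asks=[-]

Answer: 2@100,2@100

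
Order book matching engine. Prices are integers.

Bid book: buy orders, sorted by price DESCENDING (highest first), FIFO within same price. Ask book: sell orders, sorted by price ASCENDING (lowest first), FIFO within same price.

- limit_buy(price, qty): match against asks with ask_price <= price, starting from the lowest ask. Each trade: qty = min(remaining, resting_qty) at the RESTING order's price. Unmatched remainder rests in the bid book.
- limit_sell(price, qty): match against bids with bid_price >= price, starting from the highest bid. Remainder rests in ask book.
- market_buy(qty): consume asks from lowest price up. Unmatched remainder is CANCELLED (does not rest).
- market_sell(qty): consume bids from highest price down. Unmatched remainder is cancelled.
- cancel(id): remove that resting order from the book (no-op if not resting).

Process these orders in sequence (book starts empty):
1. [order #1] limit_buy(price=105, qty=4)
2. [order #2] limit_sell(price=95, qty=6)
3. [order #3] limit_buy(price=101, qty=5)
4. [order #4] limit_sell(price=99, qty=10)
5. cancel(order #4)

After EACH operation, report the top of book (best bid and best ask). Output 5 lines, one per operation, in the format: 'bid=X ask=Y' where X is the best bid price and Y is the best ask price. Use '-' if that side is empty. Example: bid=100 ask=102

After op 1 [order #1] limit_buy(price=105, qty=4): fills=none; bids=[#1:4@105] asks=[-]
After op 2 [order #2] limit_sell(price=95, qty=6): fills=#1x#2:4@105; bids=[-] asks=[#2:2@95]
After op 3 [order #3] limit_buy(price=101, qty=5): fills=#3x#2:2@95; bids=[#3:3@101] asks=[-]
After op 4 [order #4] limit_sell(price=99, qty=10): fills=#3x#4:3@101; bids=[-] asks=[#4:7@99]
After op 5 cancel(order #4): fills=none; bids=[-] asks=[-]

Answer: bid=105 ask=-
bid=- ask=95
bid=101 ask=-
bid=- ask=99
bid=- ask=-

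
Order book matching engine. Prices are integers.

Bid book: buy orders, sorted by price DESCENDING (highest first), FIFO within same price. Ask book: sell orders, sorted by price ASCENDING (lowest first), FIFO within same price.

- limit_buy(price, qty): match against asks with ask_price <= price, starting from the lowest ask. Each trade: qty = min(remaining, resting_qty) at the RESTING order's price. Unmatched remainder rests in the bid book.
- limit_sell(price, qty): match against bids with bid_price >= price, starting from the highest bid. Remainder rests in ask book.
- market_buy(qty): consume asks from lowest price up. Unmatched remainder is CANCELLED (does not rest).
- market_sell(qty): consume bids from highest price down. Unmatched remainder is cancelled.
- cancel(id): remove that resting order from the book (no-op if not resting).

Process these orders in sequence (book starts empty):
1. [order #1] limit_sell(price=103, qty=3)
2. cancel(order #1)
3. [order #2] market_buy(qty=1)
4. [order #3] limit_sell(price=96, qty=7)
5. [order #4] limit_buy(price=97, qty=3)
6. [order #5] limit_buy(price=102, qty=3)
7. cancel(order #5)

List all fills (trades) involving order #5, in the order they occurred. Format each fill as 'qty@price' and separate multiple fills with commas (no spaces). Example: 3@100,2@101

Answer: 3@96

Derivation:
After op 1 [order #1] limit_sell(price=103, qty=3): fills=none; bids=[-] asks=[#1:3@103]
After op 2 cancel(order #1): fills=none; bids=[-] asks=[-]
After op 3 [order #2] market_buy(qty=1): fills=none; bids=[-] asks=[-]
After op 4 [order #3] limit_sell(price=96, qty=7): fills=none; bids=[-] asks=[#3:7@96]
After op 5 [order #4] limit_buy(price=97, qty=3): fills=#4x#3:3@96; bids=[-] asks=[#3:4@96]
After op 6 [order #5] limit_buy(price=102, qty=3): fills=#5x#3:3@96; bids=[-] asks=[#3:1@96]
After op 7 cancel(order #5): fills=none; bids=[-] asks=[#3:1@96]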